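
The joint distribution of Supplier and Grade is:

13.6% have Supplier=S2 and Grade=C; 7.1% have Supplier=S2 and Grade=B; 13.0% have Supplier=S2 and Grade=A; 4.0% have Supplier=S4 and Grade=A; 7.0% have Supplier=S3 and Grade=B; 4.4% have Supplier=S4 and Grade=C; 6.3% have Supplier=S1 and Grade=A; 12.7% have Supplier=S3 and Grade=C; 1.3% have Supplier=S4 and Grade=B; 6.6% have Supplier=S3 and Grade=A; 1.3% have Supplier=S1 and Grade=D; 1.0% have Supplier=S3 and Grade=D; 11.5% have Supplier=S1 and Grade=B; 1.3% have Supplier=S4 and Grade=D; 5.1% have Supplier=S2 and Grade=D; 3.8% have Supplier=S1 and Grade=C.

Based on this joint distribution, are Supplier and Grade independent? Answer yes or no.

no

P(Supplier=S1) = 0.229 and P(Grade=B) = 0.269, so their product is 0.06160, but P(Supplier=S1, Grade=B) = 0.115. Since these differ, Supplier and Grade are not independent.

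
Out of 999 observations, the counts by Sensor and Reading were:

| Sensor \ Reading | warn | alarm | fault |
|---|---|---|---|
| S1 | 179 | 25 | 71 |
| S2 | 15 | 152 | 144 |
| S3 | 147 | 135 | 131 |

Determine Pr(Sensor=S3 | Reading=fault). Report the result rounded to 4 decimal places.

0.3786

Total with Reading=fault: 71 + 144 + 131 = 346.
P(Sensor=S3 | Reading=fault) = 131/346 = 0.3786.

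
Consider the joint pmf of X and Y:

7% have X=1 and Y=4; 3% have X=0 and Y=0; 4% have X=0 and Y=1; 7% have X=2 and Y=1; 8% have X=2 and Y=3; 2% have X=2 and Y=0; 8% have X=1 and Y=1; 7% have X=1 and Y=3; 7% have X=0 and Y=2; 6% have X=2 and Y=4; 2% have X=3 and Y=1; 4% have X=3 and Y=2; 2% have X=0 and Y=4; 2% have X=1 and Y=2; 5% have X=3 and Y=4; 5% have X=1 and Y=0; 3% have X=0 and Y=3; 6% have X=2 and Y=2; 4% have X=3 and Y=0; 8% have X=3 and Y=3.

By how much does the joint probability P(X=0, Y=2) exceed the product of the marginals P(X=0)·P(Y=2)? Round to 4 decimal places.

P(X=0) = 0.03 + 0.04 + 0.07 + 0.03 + 0.02 = 0.19.
P(Y=2) = 0.07 + 0.02 + 0.06 + 0.04 = 0.19.
P(X=0, Y=2) − P(X=0)P(Y=2) = 0.07 − 0.19×0.19 = 0.0339.

0.0339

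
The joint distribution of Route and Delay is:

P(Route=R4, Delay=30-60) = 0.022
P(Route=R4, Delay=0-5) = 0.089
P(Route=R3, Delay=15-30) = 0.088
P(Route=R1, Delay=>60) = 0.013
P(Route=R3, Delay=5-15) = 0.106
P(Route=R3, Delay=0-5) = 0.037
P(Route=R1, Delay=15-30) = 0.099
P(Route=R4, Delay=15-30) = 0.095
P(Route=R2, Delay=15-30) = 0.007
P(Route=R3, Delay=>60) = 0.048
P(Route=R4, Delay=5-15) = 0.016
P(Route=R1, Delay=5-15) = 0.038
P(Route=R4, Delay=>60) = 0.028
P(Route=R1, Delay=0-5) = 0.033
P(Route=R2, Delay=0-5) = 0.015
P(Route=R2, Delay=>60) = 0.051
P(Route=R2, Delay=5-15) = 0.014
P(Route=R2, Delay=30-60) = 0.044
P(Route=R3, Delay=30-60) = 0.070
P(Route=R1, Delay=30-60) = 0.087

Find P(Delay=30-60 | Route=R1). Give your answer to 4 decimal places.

0.3222

P(Route=R1) = 0.033 + 0.038 + 0.099 + 0.087 + 0.013 = 0.270.
P(Delay=30-60 | Route=R1) = 0.087/0.270 = 0.3222.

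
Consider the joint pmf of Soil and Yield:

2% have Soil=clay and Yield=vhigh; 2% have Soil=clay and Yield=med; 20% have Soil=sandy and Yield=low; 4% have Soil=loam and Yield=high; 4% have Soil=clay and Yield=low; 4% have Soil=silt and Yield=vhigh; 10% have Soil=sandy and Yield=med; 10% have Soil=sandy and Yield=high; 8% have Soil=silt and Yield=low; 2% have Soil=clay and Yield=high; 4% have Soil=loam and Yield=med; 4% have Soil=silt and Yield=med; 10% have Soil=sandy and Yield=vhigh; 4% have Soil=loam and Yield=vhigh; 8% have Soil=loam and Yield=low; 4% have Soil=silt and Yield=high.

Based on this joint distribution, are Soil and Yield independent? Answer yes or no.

Every cell satisfies P(Soil,Yield) = P(Soil)·P(Yield). For instance P(Soil=clay) = 0.10, P(Yield=high) = 0.20, and 0.10×0.20 = 0.02 matches the joint entry. So Soil and Yield are independent.

yes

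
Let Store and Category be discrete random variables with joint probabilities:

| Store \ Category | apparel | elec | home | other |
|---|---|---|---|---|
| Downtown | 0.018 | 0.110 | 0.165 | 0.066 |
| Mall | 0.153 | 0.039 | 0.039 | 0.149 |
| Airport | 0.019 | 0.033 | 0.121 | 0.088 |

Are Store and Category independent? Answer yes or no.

no

P(Store=Mall) = 0.380 and P(Category=home) = 0.325, so their product is 0.12350, but P(Store=Mall, Category=home) = 0.039. Since these differ, Store and Category are not independent.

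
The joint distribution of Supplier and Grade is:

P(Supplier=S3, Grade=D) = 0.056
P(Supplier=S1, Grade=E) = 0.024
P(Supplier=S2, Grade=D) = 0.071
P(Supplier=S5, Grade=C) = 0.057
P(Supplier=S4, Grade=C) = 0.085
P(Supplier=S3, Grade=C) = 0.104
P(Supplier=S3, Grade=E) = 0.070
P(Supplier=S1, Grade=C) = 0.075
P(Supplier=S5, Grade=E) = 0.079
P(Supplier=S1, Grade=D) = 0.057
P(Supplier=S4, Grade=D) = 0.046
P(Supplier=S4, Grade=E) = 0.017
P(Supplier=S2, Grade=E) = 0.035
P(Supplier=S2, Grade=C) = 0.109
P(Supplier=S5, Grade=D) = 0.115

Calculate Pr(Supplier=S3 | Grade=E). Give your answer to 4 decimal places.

0.3111

P(Grade=E) = 0.024 + 0.035 + 0.070 + 0.017 + 0.079 = 0.225.
P(Supplier=S3 | Grade=E) = 0.070/0.225 = 0.3111.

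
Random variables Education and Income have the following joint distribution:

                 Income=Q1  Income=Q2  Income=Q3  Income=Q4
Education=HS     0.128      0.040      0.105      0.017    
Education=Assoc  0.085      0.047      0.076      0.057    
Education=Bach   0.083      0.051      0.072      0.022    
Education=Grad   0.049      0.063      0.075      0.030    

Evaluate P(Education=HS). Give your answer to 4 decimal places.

0.2900

P(Education=HS) = 0.128 + 0.040 + 0.105 + 0.017 = 0.290.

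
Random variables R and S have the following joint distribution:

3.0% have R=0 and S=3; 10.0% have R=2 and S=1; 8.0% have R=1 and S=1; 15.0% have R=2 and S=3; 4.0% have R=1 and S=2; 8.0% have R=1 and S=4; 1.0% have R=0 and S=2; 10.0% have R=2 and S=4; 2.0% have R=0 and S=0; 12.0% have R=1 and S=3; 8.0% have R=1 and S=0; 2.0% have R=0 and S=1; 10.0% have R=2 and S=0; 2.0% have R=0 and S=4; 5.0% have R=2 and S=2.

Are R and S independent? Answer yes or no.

yes

Every cell satisfies P(R,S) = P(R)·P(S). For instance P(R=0) = 0.100, P(S=1) = 0.200, and 0.100×0.200 = 0.020 matches the joint entry. So R and S are independent.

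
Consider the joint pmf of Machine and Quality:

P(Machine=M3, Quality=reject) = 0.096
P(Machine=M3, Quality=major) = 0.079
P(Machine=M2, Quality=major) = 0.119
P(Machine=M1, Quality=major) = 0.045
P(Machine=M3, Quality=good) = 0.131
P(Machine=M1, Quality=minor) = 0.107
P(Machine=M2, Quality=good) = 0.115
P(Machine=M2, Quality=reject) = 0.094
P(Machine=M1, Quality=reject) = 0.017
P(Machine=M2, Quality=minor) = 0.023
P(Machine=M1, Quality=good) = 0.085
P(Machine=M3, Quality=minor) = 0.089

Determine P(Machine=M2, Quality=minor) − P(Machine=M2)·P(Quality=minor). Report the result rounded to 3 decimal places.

-0.054

P(Machine=M2) = 0.115 + 0.023 + 0.119 + 0.094 = 0.351.
P(Quality=minor) = 0.107 + 0.023 + 0.089 = 0.219.
P(Machine=M2, Quality=minor) − P(Machine=M2)P(Quality=minor) = 0.023 − 0.351×0.219 = -0.054.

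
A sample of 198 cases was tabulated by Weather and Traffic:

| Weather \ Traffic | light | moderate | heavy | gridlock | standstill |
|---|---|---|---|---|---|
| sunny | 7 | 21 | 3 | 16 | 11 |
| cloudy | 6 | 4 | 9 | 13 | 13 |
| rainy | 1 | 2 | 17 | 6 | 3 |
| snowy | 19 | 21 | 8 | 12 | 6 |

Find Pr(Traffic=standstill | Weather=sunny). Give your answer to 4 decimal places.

0.1897

Total with Weather=sunny: 7 + 21 + 3 + 16 + 11 = 58.
P(Traffic=standstill | Weather=sunny) = 11/58 = 0.1897.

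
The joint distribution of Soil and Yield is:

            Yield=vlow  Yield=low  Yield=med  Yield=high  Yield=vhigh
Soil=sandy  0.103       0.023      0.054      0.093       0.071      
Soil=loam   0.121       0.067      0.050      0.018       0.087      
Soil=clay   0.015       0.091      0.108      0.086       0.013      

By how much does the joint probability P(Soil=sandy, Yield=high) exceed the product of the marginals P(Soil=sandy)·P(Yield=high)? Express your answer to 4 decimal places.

0.0252

P(Soil=sandy) = 0.103 + 0.023 + 0.054 + 0.093 + 0.071 = 0.344.
P(Yield=high) = 0.093 + 0.018 + 0.086 = 0.197.
P(Soil=sandy, Yield=high) − P(Soil=sandy)P(Yield=high) = 0.093 − 0.344×0.197 = 0.0252.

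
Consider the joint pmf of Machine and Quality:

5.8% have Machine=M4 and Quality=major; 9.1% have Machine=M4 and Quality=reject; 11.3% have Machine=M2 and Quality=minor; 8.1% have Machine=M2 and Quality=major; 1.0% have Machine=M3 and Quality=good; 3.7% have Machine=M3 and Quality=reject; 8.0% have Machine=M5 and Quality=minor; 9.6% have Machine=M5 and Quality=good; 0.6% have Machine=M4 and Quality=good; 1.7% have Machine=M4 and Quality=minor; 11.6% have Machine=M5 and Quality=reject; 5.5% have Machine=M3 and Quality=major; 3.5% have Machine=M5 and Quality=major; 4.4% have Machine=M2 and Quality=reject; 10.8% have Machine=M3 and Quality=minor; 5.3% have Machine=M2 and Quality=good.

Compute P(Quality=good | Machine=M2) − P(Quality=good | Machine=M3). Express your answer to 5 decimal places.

P(Machine=M2) = 0.053 + 0.113 + 0.081 + 0.044 = 0.291; P(Quality=good | Machine=M2) = 0.053/0.291 = 0.182131.
P(Machine=M3) = 0.010 + 0.108 + 0.055 + 0.037 = 0.210; P(Quality=good | Machine=M3) = 0.010/0.210 = 0.047619.
Difference = 0.13451.

0.13451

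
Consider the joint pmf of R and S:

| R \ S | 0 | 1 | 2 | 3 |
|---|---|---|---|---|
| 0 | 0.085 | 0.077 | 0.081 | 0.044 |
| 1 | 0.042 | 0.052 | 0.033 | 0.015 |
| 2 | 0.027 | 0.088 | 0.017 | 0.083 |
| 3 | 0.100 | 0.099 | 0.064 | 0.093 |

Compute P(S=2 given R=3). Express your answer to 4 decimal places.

0.1798

P(R=3) = 0.100 + 0.099 + 0.064 + 0.093 = 0.356.
P(S=2 | R=3) = 0.064/0.356 = 0.1798.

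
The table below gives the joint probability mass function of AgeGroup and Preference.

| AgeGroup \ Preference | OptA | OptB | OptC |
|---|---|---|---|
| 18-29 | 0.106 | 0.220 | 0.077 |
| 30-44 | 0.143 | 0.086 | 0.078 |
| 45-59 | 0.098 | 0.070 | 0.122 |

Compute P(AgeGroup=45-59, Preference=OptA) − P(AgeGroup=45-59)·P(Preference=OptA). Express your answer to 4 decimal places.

-0.0026

P(AgeGroup=45-59) = 0.098 + 0.070 + 0.122 = 0.290.
P(Preference=OptA) = 0.106 + 0.143 + 0.098 = 0.347.
P(AgeGroup=45-59, Preference=OptA) − P(AgeGroup=45-59)P(Preference=OptA) = 0.098 − 0.290×0.347 = -0.0026.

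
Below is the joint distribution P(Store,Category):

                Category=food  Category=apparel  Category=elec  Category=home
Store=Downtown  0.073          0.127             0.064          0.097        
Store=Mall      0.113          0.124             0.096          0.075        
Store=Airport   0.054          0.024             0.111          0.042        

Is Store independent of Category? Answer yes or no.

no

P(Store=Airport) = 0.231 and P(Category=elec) = 0.271, so their product is 0.06260, but P(Store=Airport, Category=elec) = 0.111. Since these differ, Store and Category are not independent.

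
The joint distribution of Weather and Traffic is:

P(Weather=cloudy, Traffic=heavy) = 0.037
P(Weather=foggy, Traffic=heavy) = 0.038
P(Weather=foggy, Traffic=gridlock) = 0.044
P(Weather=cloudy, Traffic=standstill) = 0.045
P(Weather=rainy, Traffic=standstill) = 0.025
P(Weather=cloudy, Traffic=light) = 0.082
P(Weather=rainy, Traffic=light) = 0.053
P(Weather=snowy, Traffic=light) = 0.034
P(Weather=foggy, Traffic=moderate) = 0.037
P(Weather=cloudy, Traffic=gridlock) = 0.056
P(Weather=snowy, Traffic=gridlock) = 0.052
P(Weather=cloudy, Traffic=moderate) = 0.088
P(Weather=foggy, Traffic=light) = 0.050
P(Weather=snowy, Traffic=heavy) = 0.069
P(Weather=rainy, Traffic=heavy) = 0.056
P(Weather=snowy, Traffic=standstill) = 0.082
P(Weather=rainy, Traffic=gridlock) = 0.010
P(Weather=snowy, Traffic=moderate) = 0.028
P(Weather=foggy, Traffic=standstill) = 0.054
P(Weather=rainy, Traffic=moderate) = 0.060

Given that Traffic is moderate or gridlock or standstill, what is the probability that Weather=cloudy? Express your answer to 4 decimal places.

P(Traffic=moderate) = 0.088 + 0.060 + 0.028 + 0.037 = 0.213.
P(Traffic=gridlock) = 0.056 + 0.010 + 0.052 + 0.044 = 0.162.
P(Traffic=standstill) = 0.045 + 0.025 + 0.082 + 0.054 = 0.206.
P(Traffic ∈ {moderate, gridlock, standstill}) = 0.213 + 0.162 + 0.206 = 0.581; P(Weather=cloudy, Traffic ∈ {moderate, gridlock, standstill}) = 0.088 + 0.056 + 0.045 = 0.189.
P(Weather=cloudy | Traffic ∈ {moderate, gridlock, standstill}) = 0.189/0.581 = 0.3253.

0.3253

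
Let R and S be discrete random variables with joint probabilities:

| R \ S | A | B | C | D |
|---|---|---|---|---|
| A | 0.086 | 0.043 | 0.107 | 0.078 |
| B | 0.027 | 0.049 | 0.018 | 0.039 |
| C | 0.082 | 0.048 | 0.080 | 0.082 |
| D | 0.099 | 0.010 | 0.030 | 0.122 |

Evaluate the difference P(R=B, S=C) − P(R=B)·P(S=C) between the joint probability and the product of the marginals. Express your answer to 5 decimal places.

P(R=B) = 0.027 + 0.049 + 0.018 + 0.039 = 0.133.
P(S=C) = 0.107 + 0.018 + 0.080 + 0.030 = 0.235.
P(R=B, S=C) − P(R=B)P(S=C) = 0.018 − 0.133×0.235 = -0.01326.

-0.01326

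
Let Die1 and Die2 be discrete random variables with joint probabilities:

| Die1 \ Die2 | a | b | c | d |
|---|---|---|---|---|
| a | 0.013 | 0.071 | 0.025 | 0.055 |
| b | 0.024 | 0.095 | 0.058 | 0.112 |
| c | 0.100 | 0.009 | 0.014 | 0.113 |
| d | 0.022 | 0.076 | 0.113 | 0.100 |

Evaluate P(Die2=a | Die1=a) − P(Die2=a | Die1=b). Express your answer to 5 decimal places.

-0.00378

P(Die1=a) = 0.013 + 0.071 + 0.025 + 0.055 = 0.164; P(Die2=a | Die1=a) = 0.013/0.164 = 0.079268.
P(Die1=b) = 0.024 + 0.095 + 0.058 + 0.112 = 0.289; P(Die2=a | Die1=b) = 0.024/0.289 = 0.083045.
Difference = -0.00378.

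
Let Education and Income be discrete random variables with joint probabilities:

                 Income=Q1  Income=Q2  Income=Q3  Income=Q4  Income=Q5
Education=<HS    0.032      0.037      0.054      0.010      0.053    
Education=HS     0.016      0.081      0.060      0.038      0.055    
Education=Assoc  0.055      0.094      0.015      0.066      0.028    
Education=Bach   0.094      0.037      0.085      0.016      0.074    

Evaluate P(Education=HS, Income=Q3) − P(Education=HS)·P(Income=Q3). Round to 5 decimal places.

P(Education=HS) = 0.016 + 0.081 + 0.060 + 0.038 + 0.055 = 0.250.
P(Income=Q3) = 0.054 + 0.060 + 0.015 + 0.085 = 0.214.
P(Education=HS, Income=Q3) − P(Education=HS)P(Income=Q3) = 0.060 − 0.250×0.214 = 0.00650.

0.00650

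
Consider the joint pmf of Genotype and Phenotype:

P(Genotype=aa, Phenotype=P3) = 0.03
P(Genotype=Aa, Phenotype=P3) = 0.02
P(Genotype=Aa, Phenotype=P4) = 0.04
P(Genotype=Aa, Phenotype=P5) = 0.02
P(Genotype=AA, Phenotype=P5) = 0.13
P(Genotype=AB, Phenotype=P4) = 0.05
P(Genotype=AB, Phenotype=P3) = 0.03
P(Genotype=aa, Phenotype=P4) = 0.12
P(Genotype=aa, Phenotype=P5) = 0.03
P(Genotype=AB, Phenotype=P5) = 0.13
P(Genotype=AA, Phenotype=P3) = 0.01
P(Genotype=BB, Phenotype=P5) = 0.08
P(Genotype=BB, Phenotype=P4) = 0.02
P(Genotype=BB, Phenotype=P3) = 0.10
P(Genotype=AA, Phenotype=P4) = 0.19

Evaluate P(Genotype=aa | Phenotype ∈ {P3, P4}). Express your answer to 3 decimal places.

P(Phenotype=P3) = 0.01 + 0.02 + 0.03 + 0.03 + 0.10 = 0.19.
P(Phenotype=P4) = 0.19 + 0.04 + 0.12 + 0.05 + 0.02 = 0.42.
P(Phenotype ∈ {P3, P4}) = 0.19 + 0.42 = 0.61; P(Genotype=aa, Phenotype ∈ {P3, P4}) = 0.03 + 0.12 = 0.15.
P(Genotype=aa | Phenotype ∈ {P3, P4}) = 0.15/0.61 = 0.246.

0.246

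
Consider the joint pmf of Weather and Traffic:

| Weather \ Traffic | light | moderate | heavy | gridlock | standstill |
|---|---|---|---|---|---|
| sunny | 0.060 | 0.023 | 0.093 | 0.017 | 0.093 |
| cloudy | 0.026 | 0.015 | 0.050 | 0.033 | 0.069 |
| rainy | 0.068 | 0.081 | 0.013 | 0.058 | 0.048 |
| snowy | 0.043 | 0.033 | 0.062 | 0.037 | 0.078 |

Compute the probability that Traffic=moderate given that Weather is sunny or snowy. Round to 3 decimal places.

0.104

P(Weather=sunny) = 0.060 + 0.023 + 0.093 + 0.017 + 0.093 = 0.286.
P(Weather=snowy) = 0.043 + 0.033 + 0.062 + 0.037 + 0.078 = 0.253.
P(Weather ∈ {sunny, snowy}) = 0.286 + 0.253 = 0.539; P(Traffic=moderate, Weather ∈ {sunny, snowy}) = 0.023 + 0.033 = 0.056.
P(Traffic=moderate | Weather ∈ {sunny, snowy}) = 0.056/0.539 = 0.104.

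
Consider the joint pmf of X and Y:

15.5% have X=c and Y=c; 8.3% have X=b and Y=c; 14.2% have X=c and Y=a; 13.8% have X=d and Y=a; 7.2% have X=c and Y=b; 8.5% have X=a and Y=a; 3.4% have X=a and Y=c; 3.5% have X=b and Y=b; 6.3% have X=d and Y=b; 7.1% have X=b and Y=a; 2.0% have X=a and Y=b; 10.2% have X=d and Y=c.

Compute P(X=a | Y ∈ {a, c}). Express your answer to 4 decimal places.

P(Y=a) = 0.085 + 0.071 + 0.142 + 0.138 = 0.436.
P(Y=c) = 0.034 + 0.083 + 0.155 + 0.102 = 0.374.
P(Y ∈ {a, c}) = 0.436 + 0.374 = 0.810; P(X=a, Y ∈ {a, c}) = 0.085 + 0.034 = 0.119.
P(X=a | Y ∈ {a, c}) = 0.119/0.810 = 0.1469.

0.1469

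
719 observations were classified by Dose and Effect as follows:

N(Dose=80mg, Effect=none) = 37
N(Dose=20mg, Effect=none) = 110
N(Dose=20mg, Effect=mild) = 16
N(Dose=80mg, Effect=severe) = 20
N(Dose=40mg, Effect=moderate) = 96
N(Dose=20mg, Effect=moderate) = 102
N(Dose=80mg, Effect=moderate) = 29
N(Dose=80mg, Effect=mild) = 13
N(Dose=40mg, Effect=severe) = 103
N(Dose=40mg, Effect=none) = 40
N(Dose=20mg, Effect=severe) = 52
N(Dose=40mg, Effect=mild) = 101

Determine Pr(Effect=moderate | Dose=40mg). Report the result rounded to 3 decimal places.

Total with Dose=40mg: 40 + 101 + 96 + 103 = 340.
P(Effect=moderate | Dose=40mg) = 96/340 = 0.282.

0.282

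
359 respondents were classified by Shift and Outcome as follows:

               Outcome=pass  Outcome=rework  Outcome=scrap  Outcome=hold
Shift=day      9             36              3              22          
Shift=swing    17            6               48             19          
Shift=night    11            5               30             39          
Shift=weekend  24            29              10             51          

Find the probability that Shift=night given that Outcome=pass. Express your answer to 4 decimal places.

0.1803

Total with Outcome=pass: 9 + 17 + 11 + 24 = 61.
P(Shift=night | Outcome=pass) = 11/61 = 0.1803.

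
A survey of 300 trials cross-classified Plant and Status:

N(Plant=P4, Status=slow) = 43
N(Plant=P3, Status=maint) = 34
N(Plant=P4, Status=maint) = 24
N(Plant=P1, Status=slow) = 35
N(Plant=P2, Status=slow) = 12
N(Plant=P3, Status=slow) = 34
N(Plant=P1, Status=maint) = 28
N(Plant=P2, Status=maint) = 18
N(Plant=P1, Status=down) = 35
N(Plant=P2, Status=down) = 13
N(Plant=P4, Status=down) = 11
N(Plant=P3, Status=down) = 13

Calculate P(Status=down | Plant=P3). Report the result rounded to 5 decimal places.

0.16049

Total with Plant=P3: 34 + 13 + 34 = 81.
P(Status=down | Plant=P3) = 13/81 = 0.16049.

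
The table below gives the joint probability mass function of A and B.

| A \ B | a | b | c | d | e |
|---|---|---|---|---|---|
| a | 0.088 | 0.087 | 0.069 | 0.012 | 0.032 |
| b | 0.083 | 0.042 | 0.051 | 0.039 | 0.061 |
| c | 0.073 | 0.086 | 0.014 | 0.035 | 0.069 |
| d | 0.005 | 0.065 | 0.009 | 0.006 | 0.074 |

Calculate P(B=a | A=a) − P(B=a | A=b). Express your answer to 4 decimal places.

0.0048

P(A=a) = 0.088 + 0.087 + 0.069 + 0.012 + 0.032 = 0.288; P(B=a | A=a) = 0.088/0.288 = 0.30556.
P(A=b) = 0.083 + 0.042 + 0.051 + 0.039 + 0.061 = 0.276; P(B=a | A=b) = 0.083/0.276 = 0.30072.
Difference = 0.0048.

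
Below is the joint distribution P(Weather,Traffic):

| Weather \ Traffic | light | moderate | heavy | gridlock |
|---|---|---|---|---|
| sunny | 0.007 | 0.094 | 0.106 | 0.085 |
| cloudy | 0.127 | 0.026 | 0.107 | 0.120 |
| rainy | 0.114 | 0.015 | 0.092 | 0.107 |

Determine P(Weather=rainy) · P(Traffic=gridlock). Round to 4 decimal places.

P(Weather=rainy) = 0.114 + 0.015 + 0.092 + 0.107 = 0.328.
P(Traffic=gridlock) = 0.085 + 0.120 + 0.107 = 0.312.
Product: 0.328 × 0.312 = 0.1023.

0.1023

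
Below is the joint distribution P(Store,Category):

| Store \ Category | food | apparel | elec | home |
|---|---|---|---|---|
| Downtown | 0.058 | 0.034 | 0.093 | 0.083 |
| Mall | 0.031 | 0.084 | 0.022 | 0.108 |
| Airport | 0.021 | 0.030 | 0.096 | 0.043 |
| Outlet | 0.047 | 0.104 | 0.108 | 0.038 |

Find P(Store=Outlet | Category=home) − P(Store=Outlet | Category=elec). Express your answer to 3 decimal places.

-0.199

P(Category=home) = 0.083 + 0.108 + 0.043 + 0.038 = 0.272; P(Store=Outlet | Category=home) = 0.038/0.272 = 0.1397.
P(Category=elec) = 0.093 + 0.022 + 0.096 + 0.108 = 0.319; P(Store=Outlet | Category=elec) = 0.108/0.319 = 0.3386.
Difference = -0.199.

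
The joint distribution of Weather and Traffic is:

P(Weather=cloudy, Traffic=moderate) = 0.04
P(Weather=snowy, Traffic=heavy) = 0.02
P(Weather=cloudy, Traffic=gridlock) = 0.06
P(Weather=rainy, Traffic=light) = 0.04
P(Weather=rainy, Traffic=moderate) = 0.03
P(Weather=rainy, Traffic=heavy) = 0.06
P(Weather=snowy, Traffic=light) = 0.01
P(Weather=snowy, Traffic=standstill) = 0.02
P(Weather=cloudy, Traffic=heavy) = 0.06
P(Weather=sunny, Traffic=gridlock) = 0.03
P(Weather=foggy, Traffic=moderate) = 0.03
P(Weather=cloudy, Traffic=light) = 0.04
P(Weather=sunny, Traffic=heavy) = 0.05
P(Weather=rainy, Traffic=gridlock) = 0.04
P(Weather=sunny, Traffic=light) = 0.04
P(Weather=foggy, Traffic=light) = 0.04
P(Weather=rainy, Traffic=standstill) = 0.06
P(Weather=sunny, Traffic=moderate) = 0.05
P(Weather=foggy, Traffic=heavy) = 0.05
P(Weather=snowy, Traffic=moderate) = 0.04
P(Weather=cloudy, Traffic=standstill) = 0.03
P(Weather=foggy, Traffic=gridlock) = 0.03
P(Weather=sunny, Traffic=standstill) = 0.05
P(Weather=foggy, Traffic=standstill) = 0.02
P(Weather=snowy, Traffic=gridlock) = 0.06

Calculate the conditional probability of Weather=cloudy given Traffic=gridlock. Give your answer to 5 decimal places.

0.27273

P(Traffic=gridlock) = 0.03 + 0.06 + 0.04 + 0.06 + 0.03 = 0.22.
P(Weather=cloudy | Traffic=gridlock) = 0.06/0.22 = 0.27273.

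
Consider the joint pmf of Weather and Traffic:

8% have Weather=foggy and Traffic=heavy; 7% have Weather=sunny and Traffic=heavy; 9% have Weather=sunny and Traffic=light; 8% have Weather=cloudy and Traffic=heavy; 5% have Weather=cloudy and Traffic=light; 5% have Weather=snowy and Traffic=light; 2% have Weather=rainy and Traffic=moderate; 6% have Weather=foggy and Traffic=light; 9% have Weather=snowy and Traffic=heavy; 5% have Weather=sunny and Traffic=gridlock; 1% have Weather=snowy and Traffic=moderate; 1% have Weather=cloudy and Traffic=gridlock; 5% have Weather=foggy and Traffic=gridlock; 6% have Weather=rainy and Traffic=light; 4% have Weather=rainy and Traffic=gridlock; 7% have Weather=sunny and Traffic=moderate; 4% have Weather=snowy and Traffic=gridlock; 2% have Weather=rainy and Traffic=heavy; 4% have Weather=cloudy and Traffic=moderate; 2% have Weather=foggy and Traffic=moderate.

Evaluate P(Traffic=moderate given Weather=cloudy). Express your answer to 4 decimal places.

P(Weather=cloudy) = 0.05 + 0.04 + 0.08 + 0.01 = 0.18.
P(Traffic=moderate | Weather=cloudy) = 0.04/0.18 = 0.2222.

0.2222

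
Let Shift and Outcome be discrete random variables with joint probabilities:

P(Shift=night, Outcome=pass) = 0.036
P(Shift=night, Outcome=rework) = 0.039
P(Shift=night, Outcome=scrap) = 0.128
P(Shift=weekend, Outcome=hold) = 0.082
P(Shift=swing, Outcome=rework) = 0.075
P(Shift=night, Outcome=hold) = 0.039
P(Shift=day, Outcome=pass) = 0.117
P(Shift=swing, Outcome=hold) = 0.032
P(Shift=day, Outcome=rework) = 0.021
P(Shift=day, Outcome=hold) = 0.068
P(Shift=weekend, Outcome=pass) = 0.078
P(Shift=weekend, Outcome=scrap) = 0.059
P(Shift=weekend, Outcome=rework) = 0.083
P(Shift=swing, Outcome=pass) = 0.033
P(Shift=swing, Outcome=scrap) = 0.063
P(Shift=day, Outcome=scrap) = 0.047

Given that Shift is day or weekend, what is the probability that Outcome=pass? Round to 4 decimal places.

P(Shift=day) = 0.117 + 0.021 + 0.047 + 0.068 = 0.253.
P(Shift=weekend) = 0.078 + 0.083 + 0.059 + 0.082 = 0.302.
P(Shift ∈ {day, weekend}) = 0.253 + 0.302 = 0.555; P(Outcome=pass, Shift ∈ {day, weekend}) = 0.117 + 0.078 = 0.195.
P(Outcome=pass | Shift ∈ {day, weekend}) = 0.195/0.555 = 0.3514.

0.3514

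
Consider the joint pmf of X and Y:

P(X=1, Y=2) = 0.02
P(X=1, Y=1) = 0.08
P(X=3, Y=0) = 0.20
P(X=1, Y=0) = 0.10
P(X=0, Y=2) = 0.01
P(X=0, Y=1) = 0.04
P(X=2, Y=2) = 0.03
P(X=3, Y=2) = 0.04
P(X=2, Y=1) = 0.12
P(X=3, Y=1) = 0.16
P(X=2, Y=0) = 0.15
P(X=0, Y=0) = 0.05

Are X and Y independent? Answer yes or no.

yes

Every cell satisfies P(X,Y) = P(X)·P(Y). For instance P(X=2) = 0.30, P(Y=1) = 0.40, and 0.30×0.40 = 0.12 matches the joint entry. So X and Y are independent.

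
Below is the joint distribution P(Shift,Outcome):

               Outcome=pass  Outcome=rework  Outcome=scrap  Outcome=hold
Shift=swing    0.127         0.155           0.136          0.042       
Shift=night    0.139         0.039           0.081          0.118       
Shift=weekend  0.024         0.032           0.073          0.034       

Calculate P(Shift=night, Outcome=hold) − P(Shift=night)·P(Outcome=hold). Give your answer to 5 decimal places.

0.04486

P(Shift=night) = 0.139 + 0.039 + 0.081 + 0.118 = 0.377.
P(Outcome=hold) = 0.042 + 0.118 + 0.034 = 0.194.
P(Shift=night, Outcome=hold) − P(Shift=night)P(Outcome=hold) = 0.118 − 0.377×0.194 = 0.04486.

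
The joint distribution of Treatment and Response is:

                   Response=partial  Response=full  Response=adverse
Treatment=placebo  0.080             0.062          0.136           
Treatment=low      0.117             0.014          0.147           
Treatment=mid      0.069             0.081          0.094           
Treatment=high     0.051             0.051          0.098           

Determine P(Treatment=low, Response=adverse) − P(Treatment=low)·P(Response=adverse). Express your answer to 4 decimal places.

P(Treatment=low) = 0.117 + 0.014 + 0.147 = 0.278.
P(Response=adverse) = 0.136 + 0.147 + 0.094 + 0.098 = 0.475.
P(Treatment=low, Response=adverse) − P(Treatment=low)P(Response=adverse) = 0.147 − 0.278×0.475 = 0.0150.

0.0150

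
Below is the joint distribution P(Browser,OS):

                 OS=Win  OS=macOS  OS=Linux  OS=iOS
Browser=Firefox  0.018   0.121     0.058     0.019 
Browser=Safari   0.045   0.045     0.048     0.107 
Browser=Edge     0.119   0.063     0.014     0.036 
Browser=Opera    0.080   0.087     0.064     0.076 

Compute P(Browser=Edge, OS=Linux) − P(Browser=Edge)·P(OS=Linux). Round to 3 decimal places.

P(Browser=Edge) = 0.119 + 0.063 + 0.014 + 0.036 = 0.232.
P(OS=Linux) = 0.058 + 0.048 + 0.014 + 0.064 = 0.184.
P(Browser=Edge, OS=Linux) − P(Browser=Edge)P(OS=Linux) = 0.014 − 0.232×0.184 = -0.029.

-0.029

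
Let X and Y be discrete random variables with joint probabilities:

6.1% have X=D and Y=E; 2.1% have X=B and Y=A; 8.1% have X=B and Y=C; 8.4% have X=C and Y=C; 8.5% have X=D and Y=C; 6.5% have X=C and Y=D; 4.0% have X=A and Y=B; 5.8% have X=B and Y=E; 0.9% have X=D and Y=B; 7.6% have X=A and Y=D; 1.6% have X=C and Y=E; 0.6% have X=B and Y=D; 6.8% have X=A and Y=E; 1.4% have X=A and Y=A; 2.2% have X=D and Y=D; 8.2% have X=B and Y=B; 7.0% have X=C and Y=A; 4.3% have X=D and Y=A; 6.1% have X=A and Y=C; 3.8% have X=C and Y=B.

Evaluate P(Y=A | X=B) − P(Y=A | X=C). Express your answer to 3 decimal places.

P(X=B) = 0.021 + 0.082 + 0.081 + 0.006 + 0.058 = 0.248; P(Y=A | X=B) = 0.021/0.248 = 0.0847.
P(X=C) = 0.070 + 0.038 + 0.084 + 0.065 + 0.016 = 0.273; P(Y=A | X=C) = 0.070/0.273 = 0.2564.
Difference = -0.172.

-0.172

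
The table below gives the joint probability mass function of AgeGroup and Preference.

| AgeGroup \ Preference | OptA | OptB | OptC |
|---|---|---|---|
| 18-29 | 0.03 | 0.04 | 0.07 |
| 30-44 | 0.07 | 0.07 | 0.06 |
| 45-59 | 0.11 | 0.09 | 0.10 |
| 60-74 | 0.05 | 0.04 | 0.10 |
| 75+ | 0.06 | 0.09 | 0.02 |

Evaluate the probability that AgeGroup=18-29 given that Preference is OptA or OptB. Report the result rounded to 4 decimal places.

P(Preference=OptA) = 0.03 + 0.07 + 0.11 + 0.05 + 0.06 = 0.32.
P(Preference=OptB) = 0.04 + 0.07 + 0.09 + 0.04 + 0.09 = 0.33.
P(Preference ∈ {OptA, OptB}) = 0.32 + 0.33 = 0.65; P(AgeGroup=18-29, Preference ∈ {OptA, OptB}) = 0.03 + 0.04 = 0.07.
P(AgeGroup=18-29 | Preference ∈ {OptA, OptB}) = 0.07/0.65 = 0.1077.

0.1077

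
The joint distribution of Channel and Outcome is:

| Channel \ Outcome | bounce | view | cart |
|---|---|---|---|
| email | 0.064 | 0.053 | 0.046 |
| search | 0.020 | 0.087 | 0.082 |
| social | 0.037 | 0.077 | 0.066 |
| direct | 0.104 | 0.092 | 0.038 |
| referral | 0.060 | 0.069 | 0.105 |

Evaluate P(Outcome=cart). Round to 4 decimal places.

P(Outcome=cart) = 0.046 + 0.082 + 0.066 + 0.038 + 0.105 = 0.337.

0.3370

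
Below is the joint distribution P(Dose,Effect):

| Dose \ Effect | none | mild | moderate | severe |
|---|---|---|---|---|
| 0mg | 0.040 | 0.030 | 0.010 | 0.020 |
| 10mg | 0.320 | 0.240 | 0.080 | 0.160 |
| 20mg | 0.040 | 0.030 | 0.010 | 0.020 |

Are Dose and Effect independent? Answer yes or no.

yes

Every cell satisfies P(Dose,Effect) = P(Dose)·P(Effect). For instance P(Dose=10mg) = 0.800, P(Effect=moderate) = 0.100, and 0.800×0.100 = 0.080 matches the joint entry. So Dose and Effect are independent.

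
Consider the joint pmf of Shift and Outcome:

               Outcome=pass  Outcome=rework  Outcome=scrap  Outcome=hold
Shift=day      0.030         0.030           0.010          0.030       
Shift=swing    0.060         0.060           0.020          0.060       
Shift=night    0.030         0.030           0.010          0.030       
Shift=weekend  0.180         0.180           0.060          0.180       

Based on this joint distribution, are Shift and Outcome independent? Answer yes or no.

Every cell satisfies P(Shift,Outcome) = P(Shift)·P(Outcome). For instance P(Shift=night) = 0.100, P(Outcome=rework) = 0.300, and 0.100×0.300 = 0.030 matches the joint entry. So Shift and Outcome are independent.

yes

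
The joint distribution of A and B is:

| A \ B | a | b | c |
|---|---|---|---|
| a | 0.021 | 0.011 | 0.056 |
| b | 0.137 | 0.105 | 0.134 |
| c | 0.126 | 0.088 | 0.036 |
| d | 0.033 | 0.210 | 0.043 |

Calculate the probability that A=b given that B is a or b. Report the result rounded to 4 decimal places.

P(B=a) = 0.021 + 0.137 + 0.126 + 0.033 = 0.317.
P(B=b) = 0.011 + 0.105 + 0.088 + 0.210 = 0.414.
P(B ∈ {a, b}) = 0.317 + 0.414 = 0.731; P(A=b, B ∈ {a, b}) = 0.137 + 0.105 = 0.242.
P(A=b | B ∈ {a, b}) = 0.242/0.731 = 0.3311.

0.3311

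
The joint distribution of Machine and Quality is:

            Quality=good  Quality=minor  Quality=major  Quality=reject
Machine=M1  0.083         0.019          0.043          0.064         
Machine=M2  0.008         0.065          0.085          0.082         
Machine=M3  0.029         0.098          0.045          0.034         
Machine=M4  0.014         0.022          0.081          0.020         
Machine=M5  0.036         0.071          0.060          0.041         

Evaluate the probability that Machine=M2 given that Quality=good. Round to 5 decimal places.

0.04706

P(Quality=good) = 0.083 + 0.008 + 0.029 + 0.014 + 0.036 = 0.170.
P(Machine=M2 | Quality=good) = 0.008/0.170 = 0.04706.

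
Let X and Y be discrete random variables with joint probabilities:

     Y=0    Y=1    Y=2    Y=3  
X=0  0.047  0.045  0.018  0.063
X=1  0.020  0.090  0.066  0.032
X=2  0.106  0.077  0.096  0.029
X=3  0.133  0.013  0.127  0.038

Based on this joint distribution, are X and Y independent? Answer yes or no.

no

P(X=3) = 0.311 and P(Y=1) = 0.225, so their product is 0.06998, but P(X=3, Y=1) = 0.013. Since these differ, X and Y are not independent.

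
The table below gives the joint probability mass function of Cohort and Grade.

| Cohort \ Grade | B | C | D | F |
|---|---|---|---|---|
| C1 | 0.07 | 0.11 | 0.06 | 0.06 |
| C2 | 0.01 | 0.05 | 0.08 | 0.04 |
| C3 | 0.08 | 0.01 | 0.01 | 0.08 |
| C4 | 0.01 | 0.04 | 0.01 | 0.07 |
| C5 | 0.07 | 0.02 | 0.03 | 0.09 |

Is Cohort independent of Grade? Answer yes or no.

no

P(Cohort=C2) = 0.18 and P(Grade=D) = 0.19, so their product is 0.0342, but P(Cohort=C2, Grade=D) = 0.08. Since these differ, Cohort and Grade are not independent.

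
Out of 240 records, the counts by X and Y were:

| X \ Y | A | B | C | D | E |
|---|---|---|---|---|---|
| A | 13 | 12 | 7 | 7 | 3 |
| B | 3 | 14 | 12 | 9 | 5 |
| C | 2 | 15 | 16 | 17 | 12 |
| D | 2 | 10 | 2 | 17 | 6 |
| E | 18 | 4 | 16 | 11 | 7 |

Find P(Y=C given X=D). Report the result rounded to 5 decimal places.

0.05405

Total with X=D: 2 + 10 + 2 + 17 + 6 = 37.
P(Y=C | X=D) = 2/37 = 0.05405.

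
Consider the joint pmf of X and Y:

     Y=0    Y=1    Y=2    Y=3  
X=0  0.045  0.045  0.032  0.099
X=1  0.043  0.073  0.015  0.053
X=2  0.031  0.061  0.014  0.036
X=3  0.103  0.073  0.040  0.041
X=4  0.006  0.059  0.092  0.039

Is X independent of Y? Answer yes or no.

no

P(X=4) = 0.196 and P(Y=2) = 0.193, so their product is 0.03783, but P(X=4, Y=2) = 0.092. Since these differ, X and Y are not independent.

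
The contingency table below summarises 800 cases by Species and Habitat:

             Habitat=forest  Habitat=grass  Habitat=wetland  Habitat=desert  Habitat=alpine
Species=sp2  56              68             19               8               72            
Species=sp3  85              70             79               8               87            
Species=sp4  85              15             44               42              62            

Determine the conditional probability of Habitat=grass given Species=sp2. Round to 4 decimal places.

0.3049

Total with Species=sp2: 56 + 68 + 19 + 8 + 72 = 223.
P(Habitat=grass | Species=sp2) = 68/223 = 0.3049.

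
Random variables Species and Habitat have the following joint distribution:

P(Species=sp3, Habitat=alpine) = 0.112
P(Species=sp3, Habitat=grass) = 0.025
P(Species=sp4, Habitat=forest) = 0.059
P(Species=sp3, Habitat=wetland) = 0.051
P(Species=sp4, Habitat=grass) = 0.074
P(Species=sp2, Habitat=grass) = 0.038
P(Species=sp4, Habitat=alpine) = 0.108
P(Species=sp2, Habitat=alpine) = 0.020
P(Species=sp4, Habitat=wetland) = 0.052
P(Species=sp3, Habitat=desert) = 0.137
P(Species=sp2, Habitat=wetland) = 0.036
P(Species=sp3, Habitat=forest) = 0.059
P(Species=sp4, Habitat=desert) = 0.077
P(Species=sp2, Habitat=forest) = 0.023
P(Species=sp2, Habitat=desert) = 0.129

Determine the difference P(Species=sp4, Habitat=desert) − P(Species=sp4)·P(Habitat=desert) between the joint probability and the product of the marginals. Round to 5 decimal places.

-0.04991

P(Species=sp4) = 0.059 + 0.074 + 0.052 + 0.077 + 0.108 = 0.370.
P(Habitat=desert) = 0.129 + 0.137 + 0.077 = 0.343.
P(Species=sp4, Habitat=desert) − P(Species=sp4)P(Habitat=desert) = 0.077 − 0.370×0.343 = -0.04991.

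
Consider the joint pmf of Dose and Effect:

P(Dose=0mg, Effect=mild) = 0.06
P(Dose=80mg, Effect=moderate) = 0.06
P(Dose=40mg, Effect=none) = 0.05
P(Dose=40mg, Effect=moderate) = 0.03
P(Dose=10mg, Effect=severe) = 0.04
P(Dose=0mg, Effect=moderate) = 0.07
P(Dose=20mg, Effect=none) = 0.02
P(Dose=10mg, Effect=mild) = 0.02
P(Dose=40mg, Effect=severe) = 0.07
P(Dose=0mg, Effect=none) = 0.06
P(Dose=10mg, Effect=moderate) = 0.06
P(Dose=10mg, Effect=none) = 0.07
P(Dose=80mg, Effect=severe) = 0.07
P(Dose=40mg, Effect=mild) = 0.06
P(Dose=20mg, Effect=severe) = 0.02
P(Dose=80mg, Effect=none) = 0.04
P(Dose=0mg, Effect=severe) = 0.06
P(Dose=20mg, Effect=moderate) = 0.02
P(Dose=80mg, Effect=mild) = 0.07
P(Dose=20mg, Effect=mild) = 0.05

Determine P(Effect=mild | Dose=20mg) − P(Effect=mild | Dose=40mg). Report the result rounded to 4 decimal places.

0.1688

P(Dose=20mg) = 0.02 + 0.05 + 0.02 + 0.02 = 0.11; P(Effect=mild | Dose=20mg) = 0.05/0.11 = 0.45455.
P(Dose=40mg) = 0.05 + 0.06 + 0.03 + 0.07 = 0.21; P(Effect=mild | Dose=40mg) = 0.06/0.21 = 0.28571.
Difference = 0.1688.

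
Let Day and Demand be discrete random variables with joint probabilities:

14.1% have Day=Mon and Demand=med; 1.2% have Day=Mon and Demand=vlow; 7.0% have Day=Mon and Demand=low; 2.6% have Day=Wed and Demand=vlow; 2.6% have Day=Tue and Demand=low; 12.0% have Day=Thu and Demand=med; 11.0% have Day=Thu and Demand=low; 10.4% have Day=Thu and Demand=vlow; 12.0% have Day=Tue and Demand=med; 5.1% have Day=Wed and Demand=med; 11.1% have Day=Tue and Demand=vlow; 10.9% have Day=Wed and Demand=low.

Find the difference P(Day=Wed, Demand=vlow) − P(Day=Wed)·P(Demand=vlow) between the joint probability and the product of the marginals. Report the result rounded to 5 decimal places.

-0.02106

P(Day=Wed) = 0.026 + 0.109 + 0.051 = 0.186.
P(Demand=vlow) = 0.012 + 0.111 + 0.026 + 0.104 = 0.253.
P(Day=Wed, Demand=vlow) − P(Day=Wed)P(Demand=vlow) = 0.026 − 0.186×0.253 = -0.02106.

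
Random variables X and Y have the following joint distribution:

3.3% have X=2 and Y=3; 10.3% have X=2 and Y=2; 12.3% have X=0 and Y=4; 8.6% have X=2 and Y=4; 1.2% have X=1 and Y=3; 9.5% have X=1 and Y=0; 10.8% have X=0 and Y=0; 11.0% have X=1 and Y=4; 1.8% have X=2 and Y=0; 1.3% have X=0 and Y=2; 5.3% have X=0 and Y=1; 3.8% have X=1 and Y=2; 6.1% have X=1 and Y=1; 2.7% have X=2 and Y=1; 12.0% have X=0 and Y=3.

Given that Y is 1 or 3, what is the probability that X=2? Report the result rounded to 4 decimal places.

P(Y=1) = 0.053 + 0.061 + 0.027 = 0.141.
P(Y=3) = 0.120 + 0.012 + 0.033 = 0.165.
P(Y ∈ {1, 3}) = 0.141 + 0.165 = 0.306; P(X=2, Y ∈ {1, 3}) = 0.027 + 0.033 = 0.060.
P(X=2 | Y ∈ {1, 3}) = 0.060/0.306 = 0.1961.

0.1961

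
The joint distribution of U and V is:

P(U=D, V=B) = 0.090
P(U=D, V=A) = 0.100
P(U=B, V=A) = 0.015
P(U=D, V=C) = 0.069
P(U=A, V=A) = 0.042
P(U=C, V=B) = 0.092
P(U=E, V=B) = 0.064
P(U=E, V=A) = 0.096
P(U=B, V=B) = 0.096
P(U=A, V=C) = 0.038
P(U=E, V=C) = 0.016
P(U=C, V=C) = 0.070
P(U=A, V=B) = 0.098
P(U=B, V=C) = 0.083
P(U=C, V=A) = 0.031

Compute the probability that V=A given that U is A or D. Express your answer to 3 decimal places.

0.325

P(U=A) = 0.042 + 0.098 + 0.038 = 0.178.
P(U=D) = 0.100 + 0.090 + 0.069 = 0.259.
P(U ∈ {A, D}) = 0.178 + 0.259 = 0.437; P(V=A, U ∈ {A, D}) = 0.042 + 0.100 = 0.142.
P(V=A | U ∈ {A, D}) = 0.142/0.437 = 0.325.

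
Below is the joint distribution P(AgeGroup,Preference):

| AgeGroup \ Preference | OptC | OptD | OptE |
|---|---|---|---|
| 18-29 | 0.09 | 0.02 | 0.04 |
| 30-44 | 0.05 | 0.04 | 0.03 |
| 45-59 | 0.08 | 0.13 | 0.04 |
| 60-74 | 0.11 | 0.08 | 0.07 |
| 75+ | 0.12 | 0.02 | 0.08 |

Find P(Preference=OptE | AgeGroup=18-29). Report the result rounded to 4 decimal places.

0.2667

P(AgeGroup=18-29) = 0.09 + 0.02 + 0.04 = 0.15.
P(Preference=OptE | AgeGroup=18-29) = 0.04/0.15 = 0.2667.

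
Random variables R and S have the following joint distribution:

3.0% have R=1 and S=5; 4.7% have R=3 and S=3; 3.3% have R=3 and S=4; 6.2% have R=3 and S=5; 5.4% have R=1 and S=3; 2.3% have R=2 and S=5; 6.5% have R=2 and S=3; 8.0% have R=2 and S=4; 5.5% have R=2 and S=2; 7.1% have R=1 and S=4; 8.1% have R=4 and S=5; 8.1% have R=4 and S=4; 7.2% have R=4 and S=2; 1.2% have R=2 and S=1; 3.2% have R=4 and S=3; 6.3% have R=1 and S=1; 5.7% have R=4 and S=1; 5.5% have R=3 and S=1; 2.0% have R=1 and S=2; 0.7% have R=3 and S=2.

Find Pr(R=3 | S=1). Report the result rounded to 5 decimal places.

0.29412

P(S=1) = 0.063 + 0.012 + 0.055 + 0.057 = 0.187.
P(R=3 | S=1) = 0.055/0.187 = 0.29412.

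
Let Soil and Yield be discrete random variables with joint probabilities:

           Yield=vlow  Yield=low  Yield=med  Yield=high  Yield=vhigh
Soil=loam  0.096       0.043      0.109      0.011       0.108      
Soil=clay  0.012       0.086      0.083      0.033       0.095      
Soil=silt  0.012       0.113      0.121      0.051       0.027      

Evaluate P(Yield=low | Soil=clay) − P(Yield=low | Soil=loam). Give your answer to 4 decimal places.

P(Soil=clay) = 0.012 + 0.086 + 0.083 + 0.033 + 0.095 = 0.309; P(Yield=low | Soil=clay) = 0.086/0.309 = 0.27832.
P(Soil=loam) = 0.096 + 0.043 + 0.109 + 0.011 + 0.108 = 0.367; P(Yield=low | Soil=loam) = 0.043/0.367 = 0.11717.
Difference = 0.1612.

0.1612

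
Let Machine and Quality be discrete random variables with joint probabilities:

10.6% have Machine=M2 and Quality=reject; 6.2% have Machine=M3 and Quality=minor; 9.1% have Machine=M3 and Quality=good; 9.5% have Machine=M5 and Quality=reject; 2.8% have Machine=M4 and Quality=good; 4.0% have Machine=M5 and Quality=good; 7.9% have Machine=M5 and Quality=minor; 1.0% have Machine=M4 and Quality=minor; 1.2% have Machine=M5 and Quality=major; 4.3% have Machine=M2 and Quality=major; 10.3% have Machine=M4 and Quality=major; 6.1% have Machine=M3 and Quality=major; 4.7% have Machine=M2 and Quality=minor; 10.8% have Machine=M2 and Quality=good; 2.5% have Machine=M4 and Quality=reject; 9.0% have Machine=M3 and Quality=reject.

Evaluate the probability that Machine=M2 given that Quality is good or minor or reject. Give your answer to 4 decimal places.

P(Quality=good) = 0.108 + 0.091 + 0.028 + 0.040 = 0.267.
P(Quality=minor) = 0.047 + 0.062 + 0.010 + 0.079 = 0.198.
P(Quality=reject) = 0.106 + 0.090 + 0.025 + 0.095 = 0.316.
P(Quality ∈ {good, minor, reject}) = 0.267 + 0.198 + 0.316 = 0.781; P(Machine=M2, Quality ∈ {good, minor, reject}) = 0.108 + 0.047 + 0.106 = 0.261.
P(Machine=M2 | Quality ∈ {good, minor, reject}) = 0.261/0.781 = 0.3342.

0.3342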